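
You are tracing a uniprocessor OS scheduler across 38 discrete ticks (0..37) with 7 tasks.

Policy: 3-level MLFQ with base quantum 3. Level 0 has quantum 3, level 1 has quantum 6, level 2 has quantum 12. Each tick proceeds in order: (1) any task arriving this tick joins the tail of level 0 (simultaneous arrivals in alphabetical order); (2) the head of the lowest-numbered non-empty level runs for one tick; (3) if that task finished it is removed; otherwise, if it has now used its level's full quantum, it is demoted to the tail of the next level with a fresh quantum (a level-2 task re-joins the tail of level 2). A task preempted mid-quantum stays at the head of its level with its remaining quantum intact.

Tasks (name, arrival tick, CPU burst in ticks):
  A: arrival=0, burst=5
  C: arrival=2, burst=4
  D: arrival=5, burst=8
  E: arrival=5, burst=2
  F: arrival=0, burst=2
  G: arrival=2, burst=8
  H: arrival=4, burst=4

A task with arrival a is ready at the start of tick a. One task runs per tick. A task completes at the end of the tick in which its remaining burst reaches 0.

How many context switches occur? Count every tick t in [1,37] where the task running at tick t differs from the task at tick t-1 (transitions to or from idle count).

context switches = 12

t=0: L0/L1/L2 = AF/-/- → run A
t=1: L0/L1/L2 = AF/-/- → run A
t=2: L0/L1/L2 = AFCG/-/- → run A
t=3: L0/L1/L2 = FCG/A/- → run F
t=4: L0/L1/L2 = FCGH/A/- → run F
t=5: L0/L1/L2 = CGHDE/A/- → run C
t=6: L0/L1/L2 = CGHDE/A/- → run C
t=7: L0/L1/L2 = CGHDE/A/- → run C
t=8: L0/L1/L2 = GHDE/AC/- → run G
t=9: L0/L1/L2 = GHDE/AC/- → run G
t=10: L0/L1/L2 = GHDE/AC/- → run G
t=11: L0/L1/L2 = HDE/ACG/- → run H
t=12: L0/L1/L2 = HDE/ACG/- → run H
t=13: L0/L1/L2 = HDE/ACG/- → run H
t=14: L0/L1/L2 = DE/ACGH/- → run D
t=15: L0/L1/L2 = DE/ACGH/- → run D
t=16: L0/L1/L2 = DE/ACGH/- → run D
t=17: L0/L1/L2 = E/ACGHD/- → run E
t=18: L0/L1/L2 = E/ACGHD/- → run E
t=19: L0/L1/L2 = -/ACGHD/- → run A
t=20: L0/L1/L2 = -/ACGHD/- → run A
t=21: L0/L1/L2 = -/CGHD/- → run C
t=22: L0/L1/L2 = -/GHD/- → run G
t=23: L0/L1/L2 = -/GHD/- → run G
t=24: L0/L1/L2 = -/GHD/- → run G
t=25: L0/L1/L2 = -/GHD/- → run G
t=26: L0/L1/L2 = -/GHD/- → run G
t=27: L0/L1/L2 = -/HD/- → run H
t=28: L0/L1/L2 = -/D/- → run D
t=29: L0/L1/L2 = -/D/- → run D
t=30: L0/L1/L2 = -/D/- → run D
t=31: L0/L1/L2 = -/D/- → run D
t=32: L0/L1/L2 = -/D/- → run D
t=33: (idle)
t=34: (idle)
t=35: (idle)
t=36: (idle)
t=37: (idle)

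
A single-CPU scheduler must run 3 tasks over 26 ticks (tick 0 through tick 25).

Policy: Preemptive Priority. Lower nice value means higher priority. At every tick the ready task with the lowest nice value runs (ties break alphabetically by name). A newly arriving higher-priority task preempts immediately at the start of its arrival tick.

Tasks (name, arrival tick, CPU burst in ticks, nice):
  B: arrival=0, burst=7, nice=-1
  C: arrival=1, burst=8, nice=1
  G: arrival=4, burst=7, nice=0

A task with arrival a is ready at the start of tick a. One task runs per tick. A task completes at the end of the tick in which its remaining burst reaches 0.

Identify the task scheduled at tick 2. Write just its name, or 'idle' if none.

t=0: ready={B} → run B
t=1: ready={B,C} → run B
t=2: ready={B,C} → run B
t=3: ready={B,C} → run B
t=4: ready={B,C,G} → run B
t=5: ready={B,C,G} → run B
t=6: ready={B,C,G} → run B
t=7: ready={C,G} → run G
t=8: ready={C,G} → run G
t=9: ready={C,G} → run G
t=10: ready={C,G} → run G
t=11: ready={C,G} → run G
t=12: ready={C,G} → run G
t=13: ready={C,G} → run G
t=14: ready={C} → run C
t=15: ready={C} → run C
t=16: ready={C} → run C
t=17: ready={C} → run C
t=18: ready={C} → run C
t=19: ready={C} → run C
t=20: ready={C} → run C
t=21: ready={C} → run C
t=22: (idle)
t=23: (idle)
t=24: (idle)
t=25: (idle)

running at tick 2 = B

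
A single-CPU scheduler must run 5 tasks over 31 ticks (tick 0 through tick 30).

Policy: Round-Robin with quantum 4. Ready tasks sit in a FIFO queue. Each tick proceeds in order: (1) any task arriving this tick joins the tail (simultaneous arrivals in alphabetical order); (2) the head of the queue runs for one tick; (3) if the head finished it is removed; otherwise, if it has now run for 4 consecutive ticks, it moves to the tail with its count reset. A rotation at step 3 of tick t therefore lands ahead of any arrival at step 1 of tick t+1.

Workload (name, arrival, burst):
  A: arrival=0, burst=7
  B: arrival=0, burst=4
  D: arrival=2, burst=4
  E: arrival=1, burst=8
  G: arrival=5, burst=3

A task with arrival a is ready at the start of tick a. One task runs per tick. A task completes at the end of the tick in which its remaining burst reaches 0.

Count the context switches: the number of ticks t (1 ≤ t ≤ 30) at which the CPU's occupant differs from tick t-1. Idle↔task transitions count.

context switches = 7

t=0: queue=[A,B] q_used=0 → run A
t=1: queue=[A,B,E] q_used=1 → run A
t=2: queue=[A,B,E,D] q_used=2 → run A
t=3: queue=[A,B,E,D] q_used=3 → run A
t=4: queue=[B,E,D,A] q_used=0 → run B
t=5: queue=[B,E,D,A,G] q_used=1 → run B
t=6: queue=[B,E,D,A,G] q_used=2 → run B
t=7: queue=[B,E,D,A,G] q_used=3 → run B
t=8: queue=[E,D,A,G] q_used=0 → run E
t=9: queue=[E,D,A,G] q_used=1 → run E
t=10: queue=[E,D,A,G] q_used=2 → run E
t=11: queue=[E,D,A,G] q_used=3 → run E
t=12: queue=[D,A,G,E] q_used=0 → run D
t=13: queue=[D,A,G,E] q_used=1 → run D
t=14: queue=[D,A,G,E] q_used=2 → run D
t=15: queue=[D,A,G,E] q_used=3 → run D
t=16: queue=[A,G,E] q_used=0 → run A
t=17: queue=[A,G,E] q_used=1 → run A
t=18: queue=[A,G,E] q_used=2 → run A
t=19: queue=[G,E] q_used=0 → run G
t=20: queue=[G,E] q_used=1 → run G
t=21: queue=[G,E] q_used=2 → run G
t=22: queue=[E] q_used=0 → run E
t=23: queue=[E] q_used=1 → run E
t=24: queue=[E] q_used=2 → run E
t=25: queue=[E] q_used=3 → run E
t=26: (idle)
t=27: (idle)
t=28: (idle)
t=29: (idle)
t=30: (idle)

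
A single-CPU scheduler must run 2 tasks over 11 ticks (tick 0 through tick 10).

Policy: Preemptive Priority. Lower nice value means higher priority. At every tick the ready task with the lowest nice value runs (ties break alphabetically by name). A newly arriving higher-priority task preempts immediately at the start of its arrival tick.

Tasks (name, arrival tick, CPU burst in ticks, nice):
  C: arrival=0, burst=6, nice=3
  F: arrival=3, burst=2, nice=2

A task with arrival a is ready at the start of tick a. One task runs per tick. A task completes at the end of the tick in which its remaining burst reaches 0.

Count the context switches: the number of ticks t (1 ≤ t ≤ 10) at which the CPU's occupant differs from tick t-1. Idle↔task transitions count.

t=0: ready={C} → run C
t=1: ready={C} → run C
t=2: ready={C} → run C
t=3: ready={C,F} → run F
t=4: ready={C,F} → run F
t=5: ready={C} → run C
t=6: ready={C} → run C
t=7: ready={C} → run C
t=8: (idle)
t=9: (idle)
t=10: (idle)

context switches = 3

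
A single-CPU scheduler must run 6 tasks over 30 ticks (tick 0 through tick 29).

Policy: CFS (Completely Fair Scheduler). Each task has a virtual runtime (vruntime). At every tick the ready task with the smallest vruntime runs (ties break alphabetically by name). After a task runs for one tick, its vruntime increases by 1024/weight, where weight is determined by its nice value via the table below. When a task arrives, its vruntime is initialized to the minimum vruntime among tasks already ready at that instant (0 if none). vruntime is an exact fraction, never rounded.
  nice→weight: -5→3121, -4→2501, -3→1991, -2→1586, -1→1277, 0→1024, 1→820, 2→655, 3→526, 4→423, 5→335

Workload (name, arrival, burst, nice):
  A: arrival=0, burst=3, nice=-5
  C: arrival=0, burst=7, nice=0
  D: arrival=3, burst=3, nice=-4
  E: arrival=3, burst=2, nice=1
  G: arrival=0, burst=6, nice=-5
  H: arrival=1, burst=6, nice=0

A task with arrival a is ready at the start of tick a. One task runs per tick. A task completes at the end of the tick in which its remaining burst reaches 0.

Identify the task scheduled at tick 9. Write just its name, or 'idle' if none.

t=0: vr[A=0 C=0 G=0] → run A
t=1: vr[A=1024/3121 C=0 G=0 H=0] → run C
t=2: vr[A=1024/3121 C=1 G=0 H=0] → run G
t=3: vr[A=1024/3121 C=1 D=0 E=0 G=1024/3121 H=0] → run D
t=4: vr[A=1024/3121 C=1 D=1024/2501 E=0 G=1024/3121 H=0] → run E
t=5: vr[A=1024/3121 C=1 D=1024/2501 E=256/205 G=1024/3121 H=0] → run H
t=6: vr[A=1024/3121 C=1 D=1024/2501 E=256/205 G=1024/3121 H=1] → run A
t=7: vr[A=2048/3121 C=1 D=1024/2501 E=256/205 G=1024/3121 H=1] → run G
t=8: vr[A=2048/3121 C=1 D=1024/2501 E=256/205 G=2048/3121 H=1] → run D
t=9: vr[A=2048/3121 C=1 D=2048/2501 E=256/205 G=2048/3121 H=1] → run A
t=10: vr[C=1 D=2048/2501 E=256/205 G=2048/3121 H=1] → run G
t=11: vr[C=1 D=2048/2501 E=256/205 G=3072/3121 H=1] → run D
t=12: vr[C=1 E=256/205 G=3072/3121 H=1] → run G
t=13: vr[C=1 E=256/205 G=4096/3121 H=1] → run C
t=14: vr[C=2 E=256/205 G=4096/3121 H=1] → run H
t=15: vr[C=2 E=256/205 G=4096/3121 H=2] → run E
t=16: vr[C=2 G=4096/3121 H=2] → run G
t=17: vr[C=2 G=5120/3121 H=2] → run G
t=18: vr[C=2 H=2] → run C
t=19: vr[C=3 H=2] → run H
t=20: vr[C=3 H=3] → run C
t=21: vr[C=4 H=3] → run H
t=22: vr[C=4 H=4] → run C
t=23: vr[C=5 H=4] → run H
t=24: vr[C=5 H=5] → run C
t=25: vr[C=6 H=5] → run H
t=26: vr[C=6] → run C
t=27: (idle)
t=28: (idle)
t=29: (idle)

running at tick 9 = A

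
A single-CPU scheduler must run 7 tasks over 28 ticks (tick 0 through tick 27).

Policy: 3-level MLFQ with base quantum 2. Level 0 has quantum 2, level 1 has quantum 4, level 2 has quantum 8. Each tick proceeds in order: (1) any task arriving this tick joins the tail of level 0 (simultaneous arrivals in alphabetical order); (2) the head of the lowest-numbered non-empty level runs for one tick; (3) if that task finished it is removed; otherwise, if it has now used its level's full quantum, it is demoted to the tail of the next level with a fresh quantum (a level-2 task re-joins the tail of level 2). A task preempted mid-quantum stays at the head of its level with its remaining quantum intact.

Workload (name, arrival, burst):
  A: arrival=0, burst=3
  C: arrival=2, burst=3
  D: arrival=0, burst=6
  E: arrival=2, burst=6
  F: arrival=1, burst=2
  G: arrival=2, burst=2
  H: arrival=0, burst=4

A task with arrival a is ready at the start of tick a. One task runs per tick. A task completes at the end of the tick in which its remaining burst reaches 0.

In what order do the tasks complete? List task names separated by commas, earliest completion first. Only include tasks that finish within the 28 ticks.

completion order = F, G, A, D, H, C, E

t=0: L0/L1/L2 = ADH/-/- → run A
t=1: L0/L1/L2 = ADHF/-/- → run A
t=2: L0/L1/L2 = DHFCEG/A/- → run D
t=3: L0/L1/L2 = DHFCEG/A/- → run D
t=4: L0/L1/L2 = HFCEG/AD/- → run H
t=5: L0/L1/L2 = HFCEG/AD/- → run H
t=6: L0/L1/L2 = FCEG/ADH/- → run F
t=7: L0/L1/L2 = FCEG/ADH/- → run F
t=8: L0/L1/L2 = CEG/ADH/- → run C
t=9: L0/L1/L2 = CEG/ADH/- → run C
t=10: L0/L1/L2 = EG/ADHC/- → run E
t=11: L0/L1/L2 = EG/ADHC/- → run E
t=12: L0/L1/L2 = G/ADHCE/- → run G
t=13: L0/L1/L2 = G/ADHCE/- → run G
t=14: L0/L1/L2 = -/ADHCE/- → run A
t=15: L0/L1/L2 = -/DHCE/- → run D
t=16: L0/L1/L2 = -/DHCE/- → run D
t=17: L0/L1/L2 = -/DHCE/- → run D
t=18: L0/L1/L2 = -/DHCE/- → run D
t=19: L0/L1/L2 = -/HCE/- → run H
t=20: L0/L1/L2 = -/HCE/- → run H
t=21: L0/L1/L2 = -/CE/- → run C
t=22: L0/L1/L2 = -/E/- → run E
t=23: L0/L1/L2 = -/E/- → run E
t=24: L0/L1/L2 = -/E/- → run E
t=25: L0/L1/L2 = -/E/- → run E
t=26: (idle)
t=27: (idle)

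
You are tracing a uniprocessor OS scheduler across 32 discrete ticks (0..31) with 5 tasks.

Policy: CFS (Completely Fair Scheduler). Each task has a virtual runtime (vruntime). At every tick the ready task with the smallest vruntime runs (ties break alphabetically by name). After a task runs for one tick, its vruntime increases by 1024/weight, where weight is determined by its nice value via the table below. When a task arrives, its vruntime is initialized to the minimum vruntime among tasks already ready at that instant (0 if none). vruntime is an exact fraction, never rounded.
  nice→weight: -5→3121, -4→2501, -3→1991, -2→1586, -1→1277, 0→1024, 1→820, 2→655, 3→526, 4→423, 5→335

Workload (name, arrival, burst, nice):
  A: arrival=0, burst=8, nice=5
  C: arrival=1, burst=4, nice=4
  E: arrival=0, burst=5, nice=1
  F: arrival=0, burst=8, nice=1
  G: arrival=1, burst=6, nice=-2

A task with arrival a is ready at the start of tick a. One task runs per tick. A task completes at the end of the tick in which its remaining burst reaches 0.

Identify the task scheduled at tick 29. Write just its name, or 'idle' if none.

running at tick 29 = A

t=0: vr[A=0 E=0 F=0] → run A
t=1: vr[A=1024/335 C=0 E=0 F=0 G=0] → run C
t=2: vr[A=1024/335 C=1024/423 E=0 F=0 G=0] → run E
t=3: vr[A=1024/335 C=1024/423 E=256/205 F=0 G=0] → run F
t=4: vr[A=1024/335 C=1024/423 E=256/205 F=256/205 G=0] → run G
t=5: vr[A=1024/335 C=1024/423 E=256/205 F=256/205 G=512/793] → run G
t=6: vr[A=1024/335 C=1024/423 E=256/205 F=256/205 G=1024/793] → run E
t=7: vr[A=1024/335 C=1024/423 E=512/205 F=256/205 G=1024/793] → run F
t=8: vr[A=1024/335 C=1024/423 E=512/205 F=512/205 G=1024/793] → run G
t=9: vr[A=1024/335 C=1024/423 E=512/205 F=512/205 G=1536/793] → run G
t=10: vr[A=1024/335 C=1024/423 E=512/205 F=512/205 G=2048/793] → run C
t=11: vr[A=1024/335 C=2048/423 E=512/205 F=512/205 G=2048/793] → run E
t=12: vr[A=1024/335 C=2048/423 E=768/205 F=512/205 G=2048/793] → run F
t=13: vr[A=1024/335 C=2048/423 E=768/205 F=768/205 G=2048/793] → run G
t=14: vr[A=1024/335 C=2048/423 E=768/205 F=768/205 G=2560/793] → run A
t=15: vr[A=2048/335 C=2048/423 E=768/205 F=768/205 G=2560/793] → run G
t=16: vr[A=2048/335 C=2048/423 E=768/205 F=768/205] → run E
t=17: vr[A=2048/335 C=2048/423 E=1024/205 F=768/205] → run F
t=18: vr[A=2048/335 C=2048/423 E=1024/205 F=1024/205] → run C
t=19: vr[A=2048/335 C=1024/141 E=1024/205 F=1024/205] → run E
t=20: vr[A=2048/335 C=1024/141 F=1024/205] → run F
t=21: vr[A=2048/335 C=1024/141 F=256/41] → run A
t=22: vr[A=3072/335 C=1024/141 F=256/41] → run F
t=23: vr[A=3072/335 C=1024/141 F=1536/205] → run C
t=24: vr[A=3072/335 F=1536/205] → run F
t=25: vr[A=3072/335 F=1792/205] → run F
t=26: vr[A=3072/335] → run A
t=27: vr[A=4096/335] → run A
t=28: vr[A=1024/67] → run A
t=29: vr[A=6144/335] → run A
t=30: vr[A=7168/335] → run A
t=31: (idle)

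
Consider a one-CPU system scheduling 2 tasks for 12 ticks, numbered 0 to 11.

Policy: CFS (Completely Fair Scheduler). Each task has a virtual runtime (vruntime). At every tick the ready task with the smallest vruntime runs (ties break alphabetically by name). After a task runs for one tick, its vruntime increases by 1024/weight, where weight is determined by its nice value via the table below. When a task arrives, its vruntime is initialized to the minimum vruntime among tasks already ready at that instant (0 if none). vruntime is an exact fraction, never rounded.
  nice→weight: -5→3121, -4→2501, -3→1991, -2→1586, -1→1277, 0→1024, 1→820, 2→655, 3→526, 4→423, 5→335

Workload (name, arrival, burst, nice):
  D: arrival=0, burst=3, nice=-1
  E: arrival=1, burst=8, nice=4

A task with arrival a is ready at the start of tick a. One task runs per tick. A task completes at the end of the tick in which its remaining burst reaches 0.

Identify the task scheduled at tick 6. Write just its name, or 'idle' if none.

running at tick 6 = E

t=0: vr[D=0] → run D
t=1: vr[D=1024/1277 E=1024/1277] → run D
t=2: vr[D=2048/1277 E=1024/1277] → run E
t=3: vr[D=2048/1277 E=1740800/540171] → run D
t=4: vr[E=1740800/540171] → run E
t=5: vr[E=3048448/540171] → run E
t=6: vr[E=1452032/180057] → run E
t=7: vr[E=5663744/540171] → run E
t=8: vr[E=6971392/540171] → run E
t=9: vr[E=2759680/180057] → run E
t=10: vr[E=9586688/540171] → run E
t=11: (idle)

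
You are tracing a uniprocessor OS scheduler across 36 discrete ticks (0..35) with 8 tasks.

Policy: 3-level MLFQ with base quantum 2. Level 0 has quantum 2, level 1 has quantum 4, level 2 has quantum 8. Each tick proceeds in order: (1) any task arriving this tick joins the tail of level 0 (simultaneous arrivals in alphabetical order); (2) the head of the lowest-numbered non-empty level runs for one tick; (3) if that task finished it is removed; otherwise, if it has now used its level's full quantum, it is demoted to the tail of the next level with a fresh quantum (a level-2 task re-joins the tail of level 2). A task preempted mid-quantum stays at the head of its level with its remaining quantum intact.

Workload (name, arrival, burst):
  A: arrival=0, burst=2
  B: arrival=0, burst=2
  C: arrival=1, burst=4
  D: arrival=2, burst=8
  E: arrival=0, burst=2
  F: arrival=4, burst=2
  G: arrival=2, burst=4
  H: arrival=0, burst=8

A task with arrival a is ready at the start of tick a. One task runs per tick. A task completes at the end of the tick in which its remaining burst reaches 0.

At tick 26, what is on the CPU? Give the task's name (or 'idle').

t=0: L0/L1/L2 = ABEH/-/- → run A
t=1: L0/L1/L2 = ABEHC/-/- → run A
t=2: L0/L1/L2 = BEHCDG/-/- → run B
t=3: L0/L1/L2 = BEHCDG/-/- → run B
t=4: L0/L1/L2 = EHCDGF/-/- → run E
t=5: L0/L1/L2 = EHCDGF/-/- → run E
t=6: L0/L1/L2 = HCDGF/-/- → run H
t=7: L0/L1/L2 = HCDGF/-/- → run H
t=8: L0/L1/L2 = CDGF/H/- → run C
t=9: L0/L1/L2 = CDGF/H/- → run C
t=10: L0/L1/L2 = DGF/HC/- → run D
t=11: L0/L1/L2 = DGF/HC/- → run D
t=12: L0/L1/L2 = GF/HCD/- → run G
t=13: L0/L1/L2 = GF/HCD/- → run G
t=14: L0/L1/L2 = F/HCDG/- → run F
t=15: L0/L1/L2 = F/HCDG/- → run F
t=16: L0/L1/L2 = -/HCDG/- → run H
t=17: L0/L1/L2 = -/HCDG/- → run H
t=18: L0/L1/L2 = -/HCDG/- → run H
t=19: L0/L1/L2 = -/HCDG/- → run H
t=20: L0/L1/L2 = -/CDG/H → run C
t=21: L0/L1/L2 = -/CDG/H → run C
t=22: L0/L1/L2 = -/DG/H → run D
t=23: L0/L1/L2 = -/DG/H → run D
t=24: L0/L1/L2 = -/DG/H → run D
t=25: L0/L1/L2 = -/DG/H → run D
t=26: L0/L1/L2 = -/G/HD → run G
t=27: L0/L1/L2 = -/G/HD → run G
t=28: L0/L1/L2 = -/-/HD → run H
t=29: L0/L1/L2 = -/-/HD → run H
t=30: L0/L1/L2 = -/-/D → run D
t=31: L0/L1/L2 = -/-/D → run D
t=32: (idle)
t=33: (idle)
t=34: (idle)
t=35: (idle)

running at tick 26 = G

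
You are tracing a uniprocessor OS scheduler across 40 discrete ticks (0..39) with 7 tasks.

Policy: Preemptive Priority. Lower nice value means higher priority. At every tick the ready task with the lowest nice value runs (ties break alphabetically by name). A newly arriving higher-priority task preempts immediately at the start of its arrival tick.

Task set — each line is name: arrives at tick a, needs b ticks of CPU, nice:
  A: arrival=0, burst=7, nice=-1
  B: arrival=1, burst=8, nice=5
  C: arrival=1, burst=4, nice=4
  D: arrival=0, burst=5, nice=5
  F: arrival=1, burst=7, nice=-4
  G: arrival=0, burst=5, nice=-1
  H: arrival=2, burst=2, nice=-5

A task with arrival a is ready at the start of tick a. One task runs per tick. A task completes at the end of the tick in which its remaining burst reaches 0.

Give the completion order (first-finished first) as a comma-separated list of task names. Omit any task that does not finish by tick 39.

t=0: ready={A,D,G} → run A
t=1: ready={A,B,C,D,F,G} → run F
t=2: ready={A,B,C,D,F,G,H} → run H
t=3: ready={A,B,C,D,F,G,H} → run H
t=4: ready={A,B,C,D,F,G} → run F
t=5: ready={A,B,C,D,F,G} → run F
t=6: ready={A,B,C,D,F,G} → run F
t=7: ready={A,B,C,D,F,G} → run F
t=8: ready={A,B,C,D,F,G} → run F
t=9: ready={A,B,C,D,F,G} → run F
t=10: ready={A,B,C,D,G} → run A
t=11: ready={A,B,C,D,G} → run A
t=12: ready={A,B,C,D,G} → run A
t=13: ready={A,B,C,D,G} → run A
t=14: ready={A,B,C,D,G} → run A
t=15: ready={A,B,C,D,G} → run A
t=16: ready={B,C,D,G} → run G
t=17: ready={B,C,D,G} → run G
t=18: ready={B,C,D,G} → run G
t=19: ready={B,C,D,G} → run G
t=20: ready={B,C,D,G} → run G
t=21: ready={B,C,D} → run C
t=22: ready={B,C,D} → run C
t=23: ready={B,C,D} → run C
t=24: ready={B,C,D} → run C
t=25: ready={B,D} → run B
t=26: ready={B,D} → run B
t=27: ready={B,D} → run B
t=28: ready={B,D} → run B
t=29: ready={B,D} → run B
t=30: ready={B,D} → run B
t=31: ready={B,D} → run B
t=32: ready={B,D} → run B
t=33: ready={D} → run D
t=34: ready={D} → run D
t=35: ready={D} → run D
t=36: ready={D} → run D
t=37: ready={D} → run D
t=38: (idle)
t=39: (idle)

completion order = H, F, A, G, C, B, D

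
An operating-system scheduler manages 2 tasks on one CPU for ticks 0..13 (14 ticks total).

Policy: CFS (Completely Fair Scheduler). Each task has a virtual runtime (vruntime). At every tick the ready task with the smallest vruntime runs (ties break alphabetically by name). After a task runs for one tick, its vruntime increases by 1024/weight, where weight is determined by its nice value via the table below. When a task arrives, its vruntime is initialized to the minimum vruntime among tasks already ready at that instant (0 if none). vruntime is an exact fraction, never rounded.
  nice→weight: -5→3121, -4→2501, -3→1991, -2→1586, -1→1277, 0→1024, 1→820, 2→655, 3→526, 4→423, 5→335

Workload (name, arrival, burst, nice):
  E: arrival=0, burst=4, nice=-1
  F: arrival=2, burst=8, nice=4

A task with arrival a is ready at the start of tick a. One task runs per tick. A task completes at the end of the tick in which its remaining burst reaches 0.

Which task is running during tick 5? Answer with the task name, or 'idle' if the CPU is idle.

running at tick 5 = F

t=0: vr[E=0] → run E
t=1: vr[E=1024/1277] → run E
t=2: vr[E=2048/1277 F=2048/1277] → run E
t=3: vr[E=3072/1277 F=2048/1277] → run F
t=4: vr[E=3072/1277 F=2173952/540171] → run E
t=5: vr[F=2173952/540171] → run F
t=6: vr[F=3481600/540171] → run F
t=7: vr[F=1596416/180057] → run F
t=8: vr[F=6096896/540171] → run F
t=9: vr[F=7404544/540171] → run F
t=10: vr[F=2904064/180057] → run F
t=11: vr[F=10019840/540171] → run F
t=12: (idle)
t=13: (idle)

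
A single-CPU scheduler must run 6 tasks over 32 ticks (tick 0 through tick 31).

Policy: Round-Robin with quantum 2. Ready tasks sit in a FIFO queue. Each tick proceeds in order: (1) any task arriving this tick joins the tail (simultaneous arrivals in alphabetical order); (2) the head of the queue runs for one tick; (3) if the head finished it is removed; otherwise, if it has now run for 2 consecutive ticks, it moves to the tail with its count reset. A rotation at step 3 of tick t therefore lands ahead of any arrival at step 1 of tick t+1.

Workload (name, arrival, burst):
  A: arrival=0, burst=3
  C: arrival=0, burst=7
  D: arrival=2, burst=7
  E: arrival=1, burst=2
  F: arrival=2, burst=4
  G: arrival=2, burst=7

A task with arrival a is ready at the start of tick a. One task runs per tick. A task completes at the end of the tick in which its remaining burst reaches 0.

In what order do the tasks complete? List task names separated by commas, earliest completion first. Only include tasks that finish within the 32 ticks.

completion order = E, A, F, C, D, G

t=0: queue=[A,C] q_used=0 → run A
t=1: queue=[A,C,E] q_used=1 → run A
t=2: queue=[C,E,A,D,F,G] q_used=0 → run C
t=3: queue=[C,E,A,D,F,G] q_used=1 → run C
t=4: queue=[E,A,D,F,G,C] q_used=0 → run E
t=5: queue=[E,A,D,F,G,C] q_used=1 → run E
t=6: queue=[A,D,F,G,C] q_used=0 → run A
t=7: queue=[D,F,G,C] q_used=0 → run D
t=8: queue=[D,F,G,C] q_used=1 → run D
t=9: queue=[F,G,C,D] q_used=0 → run F
t=10: queue=[F,G,C,D] q_used=1 → run F
t=11: queue=[G,C,D,F] q_used=0 → run G
t=12: queue=[G,C,D,F] q_used=1 → run G
t=13: queue=[C,D,F,G] q_used=0 → run C
t=14: queue=[C,D,F,G] q_used=1 → run C
t=15: queue=[D,F,G,C] q_used=0 → run D
t=16: queue=[D,F,G,C] q_used=1 → run D
t=17: queue=[F,G,C,D] q_used=0 → run F
t=18: queue=[F,G,C,D] q_used=1 → run F
t=19: queue=[G,C,D] q_used=0 → run G
t=20: queue=[G,C,D] q_used=1 → run G
t=21: queue=[C,D,G] q_used=0 → run C
t=22: queue=[C,D,G] q_used=1 → run C
t=23: queue=[D,G,C] q_used=0 → run D
t=24: queue=[D,G,C] q_used=1 → run D
t=25: queue=[G,C,D] q_used=0 → run G
t=26: queue=[G,C,D] q_used=1 → run G
t=27: queue=[C,D,G] q_used=0 → run C
t=28: queue=[D,G] q_used=0 → run D
t=29: queue=[G] q_used=0 → run G
t=30: (idle)
t=31: (idle)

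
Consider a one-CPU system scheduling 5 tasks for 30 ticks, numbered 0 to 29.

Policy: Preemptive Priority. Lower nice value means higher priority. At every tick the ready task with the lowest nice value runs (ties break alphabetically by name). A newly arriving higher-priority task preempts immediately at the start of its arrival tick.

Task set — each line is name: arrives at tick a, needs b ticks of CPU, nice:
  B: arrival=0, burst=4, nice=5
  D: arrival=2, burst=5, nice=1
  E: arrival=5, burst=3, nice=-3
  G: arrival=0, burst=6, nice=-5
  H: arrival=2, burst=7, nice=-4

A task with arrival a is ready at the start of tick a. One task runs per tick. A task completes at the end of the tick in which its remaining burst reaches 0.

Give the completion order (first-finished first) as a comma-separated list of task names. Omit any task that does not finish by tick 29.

completion order = G, H, E, D, B

t=0: ready={B,G} → run G
t=1: ready={B,G} → run G
t=2: ready={B,D,G,H} → run G
t=3: ready={B,D,G,H} → run G
t=4: ready={B,D,G,H} → run G
t=5: ready={B,D,E,G,H} → run G
t=6: ready={B,D,E,H} → run H
t=7: ready={B,D,E,H} → run H
t=8: ready={B,D,E,H} → run H
t=9: ready={B,D,E,H} → run H
t=10: ready={B,D,E,H} → run H
t=11: ready={B,D,E,H} → run H
t=12: ready={B,D,E,H} → run H
t=13: ready={B,D,E} → run E
t=14: ready={B,D,E} → run E
t=15: ready={B,D,E} → run E
t=16: ready={B,D} → run D
t=17: ready={B,D} → run D
t=18: ready={B,D} → run D
t=19: ready={B,D} → run D
t=20: ready={B,D} → run D
t=21: ready={B} → run B
t=22: ready={B} → run B
t=23: ready={B} → run B
t=24: ready={B} → run B
t=25: (idle)
t=26: (idle)
t=27: (idle)
t=28: (idle)
t=29: (idle)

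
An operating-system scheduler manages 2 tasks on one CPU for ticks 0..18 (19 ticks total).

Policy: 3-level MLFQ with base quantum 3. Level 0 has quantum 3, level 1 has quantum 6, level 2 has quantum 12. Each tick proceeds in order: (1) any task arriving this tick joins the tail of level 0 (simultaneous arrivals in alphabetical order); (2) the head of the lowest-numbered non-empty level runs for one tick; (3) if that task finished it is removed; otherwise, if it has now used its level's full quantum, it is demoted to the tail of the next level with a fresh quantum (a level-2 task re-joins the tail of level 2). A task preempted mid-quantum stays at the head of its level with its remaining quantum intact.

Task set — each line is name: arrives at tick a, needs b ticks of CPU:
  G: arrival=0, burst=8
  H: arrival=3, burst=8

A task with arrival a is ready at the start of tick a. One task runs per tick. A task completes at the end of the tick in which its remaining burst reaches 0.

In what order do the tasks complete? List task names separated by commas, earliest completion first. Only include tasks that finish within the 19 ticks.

completion order = G, H

t=0: L0/L1/L2 = G/-/- → run G
t=1: L0/L1/L2 = G/-/- → run G
t=2: L0/L1/L2 = G/-/- → run G
t=3: L0/L1/L2 = H/G/- → run H
t=4: L0/L1/L2 = H/G/- → run H
t=5: L0/L1/L2 = H/G/- → run H
t=6: L0/L1/L2 = -/GH/- → run G
t=7: L0/L1/L2 = -/GH/- → run G
t=8: L0/L1/L2 = -/GH/- → run G
t=9: L0/L1/L2 = -/GH/- → run G
t=10: L0/L1/L2 = -/GH/- → run G
t=11: L0/L1/L2 = -/H/- → run H
t=12: L0/L1/L2 = -/H/- → run H
t=13: L0/L1/L2 = -/H/- → run H
t=14: L0/L1/L2 = -/H/- → run H
t=15: L0/L1/L2 = -/H/- → run H
t=16: (idle)
t=17: (idle)
t=18: (idle)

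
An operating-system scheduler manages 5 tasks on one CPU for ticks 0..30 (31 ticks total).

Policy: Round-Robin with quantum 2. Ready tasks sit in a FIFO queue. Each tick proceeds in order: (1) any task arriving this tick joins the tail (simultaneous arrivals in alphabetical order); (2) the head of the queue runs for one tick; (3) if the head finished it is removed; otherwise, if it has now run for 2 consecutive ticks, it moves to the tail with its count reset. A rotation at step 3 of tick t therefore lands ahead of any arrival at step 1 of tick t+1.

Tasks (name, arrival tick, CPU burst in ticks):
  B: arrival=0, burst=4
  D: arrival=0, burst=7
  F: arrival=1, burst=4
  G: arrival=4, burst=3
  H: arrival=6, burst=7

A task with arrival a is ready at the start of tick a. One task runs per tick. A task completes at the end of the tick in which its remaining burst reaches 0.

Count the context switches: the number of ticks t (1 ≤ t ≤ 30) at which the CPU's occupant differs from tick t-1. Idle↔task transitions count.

t=0: queue=[B,D] q_used=0 → run B
t=1: queue=[B,D,F] q_used=1 → run B
t=2: queue=[D,F,B] q_used=0 → run D
t=3: queue=[D,F,B] q_used=1 → run D
t=4: queue=[F,B,D,G] q_used=0 → run F
t=5: queue=[F,B,D,G] q_used=1 → run F
t=6: queue=[B,D,G,F,H] q_used=0 → run B
t=7: queue=[B,D,G,F,H] q_used=1 → run B
t=8: queue=[D,G,F,H] q_used=0 → run D
t=9: queue=[D,G,F,H] q_used=1 → run D
t=10: queue=[G,F,H,D] q_used=0 → run G
t=11: queue=[G,F,H,D] q_used=1 → run G
t=12: queue=[F,H,D,G] q_used=0 → run F
t=13: queue=[F,H,D,G] q_used=1 → run F
t=14: queue=[H,D,G] q_used=0 → run H
t=15: queue=[H,D,G] q_used=1 → run H
t=16: queue=[D,G,H] q_used=0 → run D
t=17: queue=[D,G,H] q_used=1 → run D
t=18: queue=[G,H,D] q_used=0 → run G
t=19: queue=[H,D] q_used=0 → run H
t=20: queue=[H,D] q_used=1 → run H
t=21: queue=[D,H] q_used=0 → run D
t=22: queue=[H] q_used=0 → run H
t=23: queue=[H] q_used=1 → run H
t=24: queue=[H] q_used=0 → run H
t=25: (idle)
t=26: (idle)
t=27: (idle)
t=28: (idle)
t=29: (idle)
t=30: (idle)

context switches = 13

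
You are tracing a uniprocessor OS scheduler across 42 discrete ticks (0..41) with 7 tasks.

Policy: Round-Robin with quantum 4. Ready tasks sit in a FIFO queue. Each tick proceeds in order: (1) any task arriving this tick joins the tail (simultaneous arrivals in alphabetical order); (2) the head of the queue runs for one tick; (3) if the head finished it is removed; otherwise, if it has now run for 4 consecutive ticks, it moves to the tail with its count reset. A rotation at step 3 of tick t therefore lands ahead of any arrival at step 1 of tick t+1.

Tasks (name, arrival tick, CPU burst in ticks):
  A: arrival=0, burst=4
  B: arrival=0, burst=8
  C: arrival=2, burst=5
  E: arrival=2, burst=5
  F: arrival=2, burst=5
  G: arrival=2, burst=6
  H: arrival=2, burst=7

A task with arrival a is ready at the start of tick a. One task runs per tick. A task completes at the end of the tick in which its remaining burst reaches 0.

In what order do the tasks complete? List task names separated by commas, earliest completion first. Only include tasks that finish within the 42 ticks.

completion order = A, B, C, E, F, G, H

t=0: queue=[A,B] q_used=0 → run A
t=1: queue=[A,B] q_used=1 → run A
t=2: queue=[A,B,C,E,F,G,H] q_used=2 → run A
t=3: queue=[A,B,C,E,F,G,H] q_used=3 → run A
t=4: queue=[B,C,E,F,G,H] q_used=0 → run B
t=5: queue=[B,C,E,F,G,H] q_used=1 → run B
t=6: queue=[B,C,E,F,G,H] q_used=2 → run B
t=7: queue=[B,C,E,F,G,H] q_used=3 → run B
t=8: queue=[C,E,F,G,H,B] q_used=0 → run C
t=9: queue=[C,E,F,G,H,B] q_used=1 → run C
t=10: queue=[C,E,F,G,H,B] q_used=2 → run C
t=11: queue=[C,E,F,G,H,B] q_used=3 → run C
t=12: queue=[E,F,G,H,B,C] q_used=0 → run E
t=13: queue=[E,F,G,H,B,C] q_used=1 → run E
t=14: queue=[E,F,G,H,B,C] q_used=2 → run E
t=15: queue=[E,F,G,H,B,C] q_used=3 → run E
t=16: queue=[F,G,H,B,C,E] q_used=0 → run F
t=17: queue=[F,G,H,B,C,E] q_used=1 → run F
t=18: queue=[F,G,H,B,C,E] q_used=2 → run F
t=19: queue=[F,G,H,B,C,E] q_used=3 → run F
t=20: queue=[G,H,B,C,E,F] q_used=0 → run G
t=21: queue=[G,H,B,C,E,F] q_used=1 → run G
t=22: queue=[G,H,B,C,E,F] q_used=2 → run G
t=23: queue=[G,H,B,C,E,F] q_used=3 → run G
t=24: queue=[H,B,C,E,F,G] q_used=0 → run H
t=25: queue=[H,B,C,E,F,G] q_used=1 → run H
t=26: queue=[H,B,C,E,F,G] q_used=2 → run H
t=27: queue=[H,B,C,E,F,G] q_used=3 → run H
t=28: queue=[B,C,E,F,G,H] q_used=0 → run B
t=29: queue=[B,C,E,F,G,H] q_used=1 → run B
t=30: queue=[B,C,E,F,G,H] q_used=2 → run B
t=31: queue=[B,C,E,F,G,H] q_used=3 → run B
t=32: queue=[C,E,F,G,H] q_used=0 → run C
t=33: queue=[E,F,G,H] q_used=0 → run E
t=34: queue=[F,G,H] q_used=0 → run F
t=35: queue=[G,H] q_used=0 → run G
t=36: queue=[G,H] q_used=1 → run G
t=37: queue=[H] q_used=0 → run H
t=38: queue=[H] q_used=1 → run H
t=39: queue=[H] q_used=2 → run H
t=40: (idle)
t=41: (idle)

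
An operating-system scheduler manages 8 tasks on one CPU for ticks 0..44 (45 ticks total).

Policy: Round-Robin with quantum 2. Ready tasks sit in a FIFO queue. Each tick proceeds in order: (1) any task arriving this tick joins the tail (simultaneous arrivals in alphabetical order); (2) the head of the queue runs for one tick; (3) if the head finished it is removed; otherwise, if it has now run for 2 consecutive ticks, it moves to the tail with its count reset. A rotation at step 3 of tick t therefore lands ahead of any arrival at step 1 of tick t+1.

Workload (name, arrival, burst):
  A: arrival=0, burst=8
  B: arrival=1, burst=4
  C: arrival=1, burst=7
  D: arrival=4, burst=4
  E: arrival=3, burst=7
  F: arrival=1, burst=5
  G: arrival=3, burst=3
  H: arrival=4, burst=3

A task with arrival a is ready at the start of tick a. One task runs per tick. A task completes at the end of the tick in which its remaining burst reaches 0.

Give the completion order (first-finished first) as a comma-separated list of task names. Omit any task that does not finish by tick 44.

completion order = B, G, D, H, F, A, C, E

t=0: queue=[A] q_used=0 → run A
t=1: queue=[A,B,C,F] q_used=1 → run A
t=2: queue=[B,C,F,A] q_used=0 → run B
t=3: queue=[B,C,F,A,E,G] q_used=1 → run B
t=4: queue=[C,F,A,E,G,B,D,H] q_used=0 → run C
t=5: queue=[C,F,A,E,G,B,D,H] q_used=1 → run C
t=6: queue=[F,A,E,G,B,D,H,C] q_used=0 → run F
t=7: queue=[F,A,E,G,B,D,H,C] q_used=1 → run F
t=8: queue=[A,E,G,B,D,H,C,F] q_used=0 → run A
t=9: queue=[A,E,G,B,D,H,C,F] q_used=1 → run A
t=10: queue=[E,G,B,D,H,C,F,A] q_used=0 → run E
t=11: queue=[E,G,B,D,H,C,F,A] q_used=1 → run E
t=12: queue=[G,B,D,H,C,F,A,E] q_used=0 → run G
t=13: queue=[G,B,D,H,C,F,A,E] q_used=1 → run G
t=14: queue=[B,D,H,C,F,A,E,G] q_used=0 → run B
t=15: queue=[B,D,H,C,F,A,E,G] q_used=1 → run B
t=16: queue=[D,H,C,F,A,E,G] q_used=0 → run D
t=17: queue=[D,H,C,F,A,E,G] q_used=1 → run D
t=18: queue=[H,C,F,A,E,G,D] q_used=0 → run H
t=19: queue=[H,C,F,A,E,G,D] q_used=1 → run H
t=20: queue=[C,F,A,E,G,D,H] q_used=0 → run C
t=21: queue=[C,F,A,E,G,D,H] q_used=1 → run C
t=22: queue=[F,A,E,G,D,H,C] q_used=0 → run F
t=23: queue=[F,A,E,G,D,H,C] q_used=1 → run F
t=24: queue=[A,E,G,D,H,C,F] q_used=0 → run A
t=25: queue=[A,E,G,D,H,C,F] q_used=1 → run A
t=26: queue=[E,G,D,H,C,F,A] q_used=0 → run E
t=27: queue=[E,G,D,H,C,F,A] q_used=1 → run E
t=28: queue=[G,D,H,C,F,A,E] q_used=0 → run G
t=29: queue=[D,H,C,F,A,E] q_used=0 → run D
t=30: queue=[D,H,C,F,A,E] q_used=1 → run D
t=31: queue=[H,C,F,A,E] q_used=0 → run H
t=32: queue=[C,F,A,E] q_used=0 → run C
t=33: queue=[C,F,A,E] q_used=1 → run C
t=34: queue=[F,A,E,C] q_used=0 → run F
t=35: queue=[A,E,C] q_used=0 → run A
t=36: queue=[A,E,C] q_used=1 → run A
t=37: queue=[E,C] q_used=0 → run E
t=38: queue=[E,C] q_used=1 → run E
t=39: queue=[C,E] q_used=0 → run C
t=40: queue=[E] q_used=0 → run E
t=41: (idle)
t=42: (idle)
t=43: (idle)
t=44: (idle)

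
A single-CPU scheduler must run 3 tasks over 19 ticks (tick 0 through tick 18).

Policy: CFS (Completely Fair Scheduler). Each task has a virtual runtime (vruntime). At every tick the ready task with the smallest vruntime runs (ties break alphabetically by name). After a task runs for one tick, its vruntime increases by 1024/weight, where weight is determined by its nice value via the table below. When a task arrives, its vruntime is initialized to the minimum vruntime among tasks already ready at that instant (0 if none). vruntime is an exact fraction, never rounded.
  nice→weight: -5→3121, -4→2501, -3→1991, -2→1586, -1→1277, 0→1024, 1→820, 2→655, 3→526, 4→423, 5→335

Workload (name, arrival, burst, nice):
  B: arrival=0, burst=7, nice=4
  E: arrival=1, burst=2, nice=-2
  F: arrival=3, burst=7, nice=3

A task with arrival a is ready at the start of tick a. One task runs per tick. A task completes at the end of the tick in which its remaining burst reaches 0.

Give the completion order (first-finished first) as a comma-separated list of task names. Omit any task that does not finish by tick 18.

completion order = E, B, F

t=0: vr[B=0] → run B
t=1: vr[B=1024/423 E=1024/423] → run B
t=2: vr[B=2048/423 E=1024/423] → run E
t=3: vr[B=2048/423 E=1028608/335439 F=1028608/335439] → run E
t=4: vr[B=2048/423 F=1028608/335439] → run F
t=5: vr[B=2048/423 F=442268672/88220457] → run B
t=6: vr[B=1024/141 F=442268672/88220457] → run F
t=7: vr[B=1024/141 F=614013440/88220457] → run F
t=8: vr[B=1024/141 F=785758208/88220457] → run B
t=9: vr[B=4096/423 F=785758208/88220457] → run F
t=10: vr[B=4096/423 F=957502976/88220457] → run B
t=11: vr[B=5120/423 F=957502976/88220457] → run F
t=12: vr[B=5120/423 F=1129247744/88220457] → run B
t=13: vr[B=2048/141 F=1129247744/88220457] → run F
t=14: vr[B=2048/141 F=1300992512/88220457] → run B
t=15: vr[F=1300992512/88220457] → run F
t=16: (idle)
t=17: (idle)
t=18: (idle)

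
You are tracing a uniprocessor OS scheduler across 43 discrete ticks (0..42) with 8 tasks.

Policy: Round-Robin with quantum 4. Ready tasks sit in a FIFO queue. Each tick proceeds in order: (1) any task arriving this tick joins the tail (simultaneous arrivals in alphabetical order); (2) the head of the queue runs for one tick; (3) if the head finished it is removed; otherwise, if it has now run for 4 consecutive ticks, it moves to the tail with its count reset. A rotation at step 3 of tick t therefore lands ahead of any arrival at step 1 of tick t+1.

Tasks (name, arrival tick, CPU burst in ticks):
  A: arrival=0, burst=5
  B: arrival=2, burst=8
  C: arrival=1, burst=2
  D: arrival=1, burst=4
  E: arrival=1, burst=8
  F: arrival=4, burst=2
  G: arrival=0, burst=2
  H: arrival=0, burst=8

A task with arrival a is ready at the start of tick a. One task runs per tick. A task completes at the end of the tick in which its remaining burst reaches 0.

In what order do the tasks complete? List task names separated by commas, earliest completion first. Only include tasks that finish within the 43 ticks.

t=0: queue=[A,G,H] q_used=0 → run A
t=1: queue=[A,G,H,C,D,E] q_used=1 → run A
t=2: queue=[A,G,H,C,D,E,B] q_used=2 → run A
t=3: queue=[A,G,H,C,D,E,B] q_used=3 → run A
t=4: queue=[G,H,C,D,E,B,A,F] q_used=0 → run G
t=5: queue=[G,H,C,D,E,B,A,F] q_used=1 → run G
t=6: queue=[H,C,D,E,B,A,F] q_used=0 → run H
t=7: queue=[H,C,D,E,B,A,F] q_used=1 → run H
t=8: queue=[H,C,D,E,B,A,F] q_used=2 → run H
t=9: queue=[H,C,D,E,B,A,F] q_used=3 → run H
t=10: queue=[C,D,E,B,A,F,H] q_used=0 → run C
t=11: queue=[C,D,E,B,A,F,H] q_used=1 → run C
t=12: queue=[D,E,B,A,F,H] q_used=0 → run D
t=13: queue=[D,E,B,A,F,H] q_used=1 → run D
t=14: queue=[D,E,B,A,F,H] q_used=2 → run D
t=15: queue=[D,E,B,A,F,H] q_used=3 → run D
t=16: queue=[E,B,A,F,H] q_used=0 → run E
t=17: queue=[E,B,A,F,H] q_used=1 → run E
t=18: queue=[E,B,A,F,H] q_used=2 → run E
t=19: queue=[E,B,A,F,H] q_used=3 → run E
t=20: queue=[B,A,F,H,E] q_used=0 → run B
t=21: queue=[B,A,F,H,E] q_used=1 → run B
t=22: queue=[B,A,F,H,E] q_used=2 → run B
t=23: queue=[B,A,F,H,E] q_used=3 → run B
t=24: queue=[A,F,H,E,B] q_used=0 → run A
t=25: queue=[F,H,E,B] q_used=0 → run F
t=26: queue=[F,H,E,B] q_used=1 → run F
t=27: queue=[H,E,B] q_used=0 → run H
t=28: queue=[H,E,B] q_used=1 → run H
t=29: queue=[H,E,B] q_used=2 → run H
t=30: queue=[H,E,B] q_used=3 → run H
t=31: queue=[E,B] q_used=0 → run E
t=32: queue=[E,B] q_used=1 → run E
t=33: queue=[E,B] q_used=2 → run E
t=34: queue=[E,B] q_used=3 → run E
t=35: queue=[B] q_used=0 → run B
t=36: queue=[B] q_used=1 → run B
t=37: queue=[B] q_used=2 → run B
t=38: queue=[B] q_used=3 → run B
t=39: (idle)
t=40: (idle)
t=41: (idle)
t=42: (idle)

completion order = G, C, D, A, F, H, E, B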